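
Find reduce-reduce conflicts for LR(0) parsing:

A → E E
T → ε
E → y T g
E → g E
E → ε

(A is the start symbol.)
A reduce-reduce conflict occurs when an LR(0) state has two complete items [A → α .] and [B → β .] — both call for a reduction, and with no lookahead the parser cannot choose between them.

Augment with A' → A and build the canonical LR(0) collection (I0 = CLOSURE({[A' → . A]}), then GOTO on every symbol after a dot until no new states appear). It has 9 states:
  I0: { [A → . E E], [A' → . A], [E → . g E], [E → . y T g], [E → .] }  — shift, reduce
  I1: { [A' → A .] }  — accept
  I2: { [A → E . E], [E → . g E], [E → . y T g], [E → .] }  — shift, reduce
  I3: { [E → . g E], [E → . y T g], [E → .], [E → g . E] }  — shift, reduce
  I4: { [E → y . T g], [T → .] }  — reduce
  I5: { [E → y T . g] }  — shift
  I6: { [E → y T g .] }  — reduce
  I7: { [E → g E .] }  — reduce
  I8: { [A → E E .] }  — reduce

No state contains more than one complete item.

Answer: No reduce-reduce conflicts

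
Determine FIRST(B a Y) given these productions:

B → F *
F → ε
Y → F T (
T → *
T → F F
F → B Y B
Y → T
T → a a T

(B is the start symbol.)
FIRST sets of the non-terminals involved (from the grammar, by fixed-point iteration):
  FIRST(B) = { '*' }

To compute FIRST(B a Y), process the symbols left to right:
Symbol B is a non-terminal. Add FIRST(B) \ {ε} = { '*' }
B is not nullable (ε ∉ FIRST(B)), so stop here.
FIRST(B a Y) = { '*' }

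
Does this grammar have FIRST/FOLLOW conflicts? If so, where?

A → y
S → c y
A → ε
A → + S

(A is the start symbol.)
A FIRST/FOLLOW conflict occurs when a non-terminal N has a nullable alternative N → β (β ⇒* ε) and another alternative N → α with FIRST(α) ∩ FOLLOW(N) ≠ ∅: on such a lookahead the parser cannot decide between expanding α and letting N vanish via β.

Nullable non-terminals: A.

A: nullable alternative(s) A → ε; FOLLOW(A) = { $ }
  A → y: FIRST \ {ε} = { 'y' } — disjoint from FOLLOW(A)
  A → ε: FIRST \ {ε} = { } — this is the only nullable alternative, skip
  A → + S: FIRST \ {ε} = { '+' } — disjoint from FOLLOW(A)

S has no nullable alternative, so no FIRST/FOLLOW check is needed there.

No FIRST/FOLLOW conflicts found.

Answer: No FIRST/FOLLOW conflicts.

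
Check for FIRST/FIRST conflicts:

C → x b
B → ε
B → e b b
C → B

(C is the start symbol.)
A FIRST/FIRST conflict occurs when two productions N → α and N → β for the same non-terminal have FIRST(α) ∩ FIRST(β) ≠ ∅ (with ε ∈ FIRST of a nullable right-hand side, so two nullable alternatives also conflict).

FIRST sets of the non-terminals at (or reachable through a nullable prefix from) the front of some alternative:
  FIRST(B) = { 'e', ε }

Productions for C:
  C → x b: FIRST = { 'x' }
  C → B: FIRST = { 'e', ε }
Productions for B:
  B → ε: FIRST = { ε }
  B → e b b: FIRST = { 'e' }

All alternatives of each non-terminal have pairwise disjoint FIRST sets.

Answer: No FIRST/FIRST conflicts.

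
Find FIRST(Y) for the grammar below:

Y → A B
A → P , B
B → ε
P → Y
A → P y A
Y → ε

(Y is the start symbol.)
{ ',', 'y', ε }

To compute FIRST(Y), examine every production with Y on the left-hand side, reading each right-hand side left to right until a non-nullable symbol is reached.

FIRST sets of the other non-terminals involved (by the same procedure, iterated to a fixed point):
  FIRST(A) = { ',', 'y' }

From Y → A B:
  - A is a non-terminal: add FIRST(A) \ {ε} = { ',', 'y' }
    A is not nullable, so stop
From Y → ε:
  - ε-production, so ε ∈ FIRST(Y)

Collecting: FIRST(Y) = { ',', 'y', ε }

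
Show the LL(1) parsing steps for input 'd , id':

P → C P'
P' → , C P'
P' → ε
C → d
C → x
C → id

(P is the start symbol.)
Stack is shown with the top on the left.

Stack     Input     Action
--------------------------
P $       d , id $  output P → C P'
C P' $    d , id $  output C → d
d P' $    d , id $  match 'd'
P' $      , id $    output P' → , C P'
, C P' $  , id $    match ','
C P' $    id $      output C → id
id P' $   id $      match 'id'
P' $      $         output P' → ε
$         $         accept

The string is accepted.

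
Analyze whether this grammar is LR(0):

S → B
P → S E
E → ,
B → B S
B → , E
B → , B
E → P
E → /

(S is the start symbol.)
No. Shift-reduce conflict between [S → B .] and [B → . , B]

A grammar is LR(0) if no state in the canonical LR(0) collection has:
  - both a shift item (dot before a terminal) and a complete item (shift-reduce conflict), or
  - two or more complete items (reduce-reduce conflict; the accept item [S' → S .] counts as a complete item here).

Augment with S' → S and build the canonical LR(0) collection (I0 = CLOSURE({[S' → . S]}), then GOTO on every symbol after a dot until no new states appear). It has 12 states:
  I0: { [B → . , B], [B → . , E], [B → . B S], [S → . B], [S' → . S] }  — shift
  I1: { [B → , . B], [B → , . E], [B → . , B], [B → . , E], [B → . B S], [E → . ,], [E → . /], [E → . P], [P → . S E], [S → . B] }  — shift
  I2: { [B → . , B], [B → . , E], [B → . B S], [B → B . S], [S → . B], [S → B .] }  — shift, reduce
  I3: { [S' → S .] }  — accept
  I4: { [B → B S .] }  — reduce
  I5: { [B → , . B], [B → , . E], [B → . , B], [B → . , E], [B → . B S], [E → , .], [E → . ,], [E → . /], [E → . P], [P → . S E], [S → . B] }  — shift, reduce
  I6: { [E → / .] }  — reduce
  I7: { [B → , B .], [B → . , B], [B → . , E], [B → . B S], [B → B . S], [S → . B], [S → B .] }  — shift, 2 reduces
  I8: { [B → , E .] }  — reduce
  I9: { [E → P .] }  — reduce
  I10: { [B → . , B], [B → . , E], [B → . B S], [E → . ,], [E → . /], [E → . P], [P → . S E], [P → S . E], [S → . B] }  — shift
  I11: { [P → S E .] }  — reduce

Conflict in state I2:
  Shift-reduce conflict between [S → B .] and [B → . , B]
So the grammar is NOT LR(0).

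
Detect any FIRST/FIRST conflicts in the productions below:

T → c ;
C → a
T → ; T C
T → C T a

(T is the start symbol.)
A FIRST/FIRST conflict occurs when two productions N → α and N → β for the same non-terminal have FIRST(α) ∩ FIRST(β) ≠ ∅ (with ε ∈ FIRST of a nullable right-hand side, so two nullable alternatives also conflict).

FIRST sets of the non-terminals at (or reachable through a nullable prefix from) the front of some alternative:
  FIRST(C) = { 'a' }

Productions for T:
  T → c ;: FIRST = { 'c' }
  T → ; T C: FIRST = { ';' }
  T → C T a: FIRST = { 'a' }
C has only one production, so no FIRST/FIRST conflict is possible there.

All alternatives of each non-terminal have pairwise disjoint FIRST sets.

Answer: No FIRST/FIRST conflicts.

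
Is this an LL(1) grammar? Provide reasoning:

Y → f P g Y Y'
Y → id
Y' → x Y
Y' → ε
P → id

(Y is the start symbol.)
A grammar is LL(1) if for each non-terminal N with multiple productions, the predict sets of those productions are pairwise disjoint, where PREDICT(N → α) = (FIRST(α) \ {ε}) ∪ (FOLLOW(N) if α ⇒* ε).

Relevant sets:
  FOLLOW(Y') = { $, 'x' }

For Y:
  PREDICT(Y → f P g Y Y') = { 'f' }
  PREDICT(Y → id) = { 'id' }
For Y':
  PREDICT(Y' → x Y) = { 'x' }
  PREDICT(Y' → ε) = { $, 'x' }
P has a single production, so nothing to check there.

Conflict found: Predict set conflict for Y': { 'x' }
The grammar is NOT LL(1).

Answer: No. Predict set conflict for Y': { 'x' }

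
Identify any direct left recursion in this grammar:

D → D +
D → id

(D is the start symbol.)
D → D +: LEFT RECURSIVE (starts with D)
D → id: starts with id

The grammar has direct left recursion on: D.

Answer: Yes, D is left-recursive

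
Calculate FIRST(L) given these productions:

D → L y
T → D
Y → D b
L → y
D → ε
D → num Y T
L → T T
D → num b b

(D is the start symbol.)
To compute FIRST(L), examine every production with L on the left-hand side, reading each right-hand side left to right until a non-nullable symbol is reached.

FIRST sets of the other non-terminals involved (by the same procedure, iterated to a fixed point):
  FIRST(T) = { 'num', 'y', ε }

From L → y:
  - y is a terminal: add 'y' and stop
From L → T T:
  - T is a non-terminal: add FIRST(T) \ {ε} = { 'num', 'y' }
    T is nullable, so continue to the next symbol
  - T is a non-terminal: add FIRST(T) \ {ε} = { 'num', 'y' }
    T is nullable and nothing follows, so the whole right-hand side can vanish: ε ∈ FIRST(L)

Collecting: FIRST(L) = { 'num', 'y', ε }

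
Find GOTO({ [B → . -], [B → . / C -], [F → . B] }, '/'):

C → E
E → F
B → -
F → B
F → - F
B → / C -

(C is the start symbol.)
{ [B → . -], [B → . / C -], [B → / . C -], [C → . E], [E → . F], [F → . - F], [F → . B] }

GOTO(I, '/') = CLOSURE({ [A → αX.β] : [A → α.Xβ] ∈ I, X = '/' })

Items with dot before '/', with the dot advanced:
  [B → . / C -] → [B → / . C -]
Closure of the advanced items:
  [B → / . C -] has the dot before C: add [C → . E]
  [C → . E] has the dot before E: add [E → . F]
  [E → . F] has the dot before F: add [F → . B], [F → . - F]
  [F → . B] has the dot before B: add [B → . -], [B → . / C -]

GOTO = { [B → . -], [B → . / C -], [B → / . C -], [C → . E], [E → . F], [F → . - F], [F → . B] }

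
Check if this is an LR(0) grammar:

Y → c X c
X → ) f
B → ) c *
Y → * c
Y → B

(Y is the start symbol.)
Augment with Y' → Y and build the canonical LR(0) collection (I0 = CLOSURE({[Y' → . Y]}), then GOTO on every symbol after a dot until no new states appear). It has 13 states:
  I0: { [B → . ) c *], [Y → . * c], [Y → . B], [Y → . c X c], [Y' → . Y] }  — shift
  I1: { [B → ) . c *] }  — shift
  I2: { [Y → * . c] }  — shift
  I3: { [Y → B .] }  — reduce
  I4: { [Y' → Y .] }  — accept
  I5: { [X → . ) f], [Y → c . X c] }  — shift
  I6: { [X → ) . f] }  — shift
  I7: { [Y → c X . c] }  — shift
  I8: { [Y → c X c .] }  — reduce
  I9: { [X → ) f .] }  — reduce
  I10: { [Y → * c .] }  — reduce
  I11: { [B → ) c . *] }  — shift
  I12: { [B → ) c * .] }  — reduce

Every state is either a pure shift/goto state or contains exactly one complete item and nothing to shift — no conflicts. The grammar is LR(0).

Answer: Yes, the grammar is LR(0)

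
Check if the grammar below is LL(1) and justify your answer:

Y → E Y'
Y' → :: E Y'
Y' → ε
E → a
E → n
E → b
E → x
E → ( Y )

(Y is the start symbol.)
Relevant sets:
  FOLLOW(Y') = { $, ')' }

For Y':
  PREDICT(Y' → :: E Y') = { '::' }
  PREDICT(Y' → ε) = { $, ')' }
For E:
  PREDICT(E → a) = { 'a' }
  PREDICT(E → n) = { 'n' }
  PREDICT(E → b) = { 'b' }
  PREDICT(E → x) = { 'x' }
  PREDICT(E → '(' Y ')') = { '(' }
Y has a single production, so nothing to check there.

All predict sets are disjoint. The grammar IS LL(1).

Answer: Yes, the grammar is LL(1).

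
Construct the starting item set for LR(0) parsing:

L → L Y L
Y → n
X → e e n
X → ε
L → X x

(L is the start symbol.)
{ [L → . L Y L], [L → . X x], [L' → . L], [X → . e e n], [X → .] }

First, augment the grammar with L' → L
I₀ = CLOSURE({ [L' → . L] }):
  [L' → . L] has the dot before L: add [L → . L Y L], [L → . X x]
  [L → . X x] has the dot before X: add [X → . e e n], [X → .]
No further items can be added.

I₀ = { [L → . L Y L], [L → . X x], [L' → . L], [X → . e e n], [X → .] }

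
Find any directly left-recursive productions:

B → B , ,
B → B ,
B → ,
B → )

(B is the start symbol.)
B → B , ,: LEFT RECURSIVE (starts with B)
B → B ,: LEFT RECURSIVE (starts with B)
B → ,: starts with ','
B → ): starts with ')'

The grammar has direct left recursion on: B.

Answer: Yes, B is left-recursive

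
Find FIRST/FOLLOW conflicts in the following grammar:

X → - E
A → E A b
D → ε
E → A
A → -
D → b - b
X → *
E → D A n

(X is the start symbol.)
A FIRST/FOLLOW conflict occurs when a non-terminal N has a nullable alternative N → β (β ⇒* ε) and another alternative N → α with FIRST(α) ∩ FOLLOW(N) ≠ ∅: on such a lookahead the parser cannot decide between expanding α and letting N vanish via β.

Nullable non-terminals: D.

D: nullable alternative(s) D → ε; FOLLOW(D) = { '-', 'b' }
  D → ε: FIRST \ {ε} = { } — this is the only nullable alternative, skip
  D → b - b: FIRST \ {ε} = { 'b' } — overlaps FOLLOW(D) on { 'b' }: CONFLICT

A, E, X have no nullable alternative, so no FIRST/FOLLOW check is needed there.

So the grammar has 1 FIRST/FOLLOW conflict (marked CONFLICT above).

Answer: Yes. D → b '-' b with FOLLOW(D) on { 'b' }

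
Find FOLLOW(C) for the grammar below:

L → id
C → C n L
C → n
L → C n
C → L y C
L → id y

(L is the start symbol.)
To compute FOLLOW(C), find every occurrence of C on a right-hand side N → α C β: add FIRST(β) \ {ε}, and if β is empty or nullable also add FOLLOW(N). Iterate to a fixed point.

In C → C n L: C is followed by n L, add FIRST(n L) \ {ε} = { 'n' }
In L → C n: C is followed by n, add FIRST(n) \ {ε} = { 'n' }
In C → L y C: C is at the end; this adds FOLLOW(C) to itself — nothing new

Taking the union: FOLLOW(C) = { 'n' }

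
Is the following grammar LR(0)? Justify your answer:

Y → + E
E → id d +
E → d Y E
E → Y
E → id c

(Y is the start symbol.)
Yes, the grammar is LR(0)

Augment with Y' → Y and build the canonical LR(0) collection (I0 = CLOSURE({[Y' → . Y]}), then GOTO on every symbol after a dot until no new states appear). It has 12 states:
  I0: { [Y → . + E], [Y' → . Y] }  — shift
  I1: { [E → . Y], [E → . d Y E], [E → . id c], [E → . id d +], [Y → + . E], [Y → . + E] }  — shift
  I2: { [Y' → Y .] }  — accept
  I3: { [Y → + E .] }  — reduce
  I4: { [E → Y .] }  — reduce
  I5: { [E → d . Y E], [Y → . + E] }  — shift
  I6: { [E → id . c], [E → id . d +] }  — shift
  I7: { [E → id c .] }  — reduce
  I8: { [E → id d . +] }  — shift
  I9: { [E → id d + .] }  — reduce
  I10: { [E → . Y], [E → . d Y E], [E → . id c], [E → . id d +], [E → d Y . E], [Y → . + E] }  — shift
  I11: { [E → d Y E .] }  — reduce

Every state is either a pure shift/goto state or contains exactly one complete item and nothing to shift — no conflicts. The grammar is LR(0).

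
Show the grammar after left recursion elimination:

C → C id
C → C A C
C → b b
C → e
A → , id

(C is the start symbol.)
C → b b C'
C → e C'
C' → id C'
C' → A C C'
C' → ε
A → , id

C is directly left-recursive. The standard transformation for
  A → A α₁ | ... | A α_m | β₁ | ... | β_n
is
  A  → β₁ A' | ... | β_n A'
  A' → α₁ A' | ... | α_m A' | ε

C → b b becomes C → b b C'
C → e becomes C → e C'
C → C id becomes C' → id C'
C → C A C becomes C' → A C C'
Add C' → ε

Productions for other non-terminals are unchanged:
  A → , id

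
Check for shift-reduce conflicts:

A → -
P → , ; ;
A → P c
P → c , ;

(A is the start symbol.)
No shift-reduce conflicts

A shift-reduce conflict occurs when an LR(0) state has both:
  - a complete (reduce) item [A → α .] (dot at the end), and
  - a shift item [B → β . c γ] (dot before a terminal).

Augment with A' → A and build the canonical LR(0) collection (I0 = CLOSURE({[A' → . A]}), then GOTO on every symbol after a dot until no new states appear). It has 11 states:
  I0: { [A → . -], [A → . P c], [A' → . A], [P → . , ; ;], [P → . c , ;] }  — shift
  I1: { [P → , . ; ;] }  — shift
  I2: { [A → - .] }  — reduce
  I3: { [A' → A .] }  — accept
  I4: { [A → P . c] }  — shift
  I5: { [P → c . , ;] }  — shift
  I6: { [P → c , . ;] }  — shift
  I7: { [P → c , ; .] }  — reduce
  I8: { [A → P c .] }  — reduce
  I9: { [P → , ; . ;] }  — shift
  I10: { [P → , ; ; .] }  — reduce

No state contains both a complete item and a shift item.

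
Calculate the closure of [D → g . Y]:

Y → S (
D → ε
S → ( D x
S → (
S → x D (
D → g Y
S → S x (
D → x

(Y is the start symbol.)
{ [D → g . Y], [S → . ( D x], [S → . (], [S → . S x (], [S → . x D (], [Y → . S (] }

To compute CLOSURE, for each item [A → α.Bβ] where B is a non-terminal, add [B → .γ] for all productions B → γ; repeat for the newly added items until nothing changes.

Start with: [D → g . Y]
  [D → g . Y] has the dot before Y: add [Y → . S (]
  [Y → . S (] has the dot before S: add [S → . ( D x], [S → . (], [S → . x D (], [S → . S x (]
No further items can be added.

CLOSURE = { [D → g . Y], [S → . ( D x], [S → . (], [S → . S x (], [S → . x D (], [Y → . S (] }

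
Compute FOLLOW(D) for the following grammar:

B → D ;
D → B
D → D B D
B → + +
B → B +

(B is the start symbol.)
To compute FOLLOW(D), find every occurrence of D on a right-hand side N → α D β: add FIRST(β) \ {ε}, and if β is empty or nullable also add FOLLOW(N). Iterate to a fixed point.

In B → D ;: D is followed by ';', add FIRST(';') \ {ε} = { ';' }
In D → D B D: D is followed by B D, add FIRST(B D) \ {ε} = { '+' }
In D → D B D: D is at the end; this adds FOLLOW(D) to itself — nothing new

Taking the union: FOLLOW(D) = { '+', ';' }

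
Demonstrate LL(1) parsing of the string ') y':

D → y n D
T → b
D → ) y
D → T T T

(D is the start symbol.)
Stack is shown with the top on the left.

Stack  Input  Action
--------------------
D $    ) y $  output D → ) y
) y $  ) y $  match ')'
y $    y $    match 'y'
$      $      accept

The string is accepted.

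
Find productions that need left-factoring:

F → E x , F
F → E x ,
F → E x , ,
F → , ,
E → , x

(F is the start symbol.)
Left-factoring is needed when two productions for the same non-terminal
share a common prefix on the right-hand side.

Productions for F:
  F → E x , F
  F → E x ,
  F → E x , ,
  F → , ,

Found common prefix 'E x ,' in productions for F

Answer: Yes, F has productions with common prefix 'E x ,'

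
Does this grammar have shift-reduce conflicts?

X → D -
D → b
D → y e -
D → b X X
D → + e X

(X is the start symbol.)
Yes — I4: [D → b .] vs [D → . + e X]

A shift-reduce conflict occurs when an LR(0) state has both:
  - a complete (reduce) item [A → α .] (dot at the end), and
  - a shift item [B → β . c γ] (dot before a terminal).

Augment with X' → X and build the canonical LR(0) collection (I0 = CLOSURE({[X' → . X]}), then GOTO on every symbol after a dot until no new states appear). It has 13 states:
  I0: { [D → . + e X], [D → . b X X], [D → . b], [D → . y e -], [X → . D -], [X' → . X] }  — shift
  I1: { [D → + . e X] }  — shift
  I2: { [X → D . -] }  — shift
  I3: { [X' → X .] }  — accept
  I4: { [D → . + e X], [D → . b X X], [D → . b], [D → . y e -], [D → b . X X], [D → b .], [X → . D -] }  — shift, reduce
  I5: { [D → y . e -] }  — shift
  I6: { [D → y e . -] }  — shift
  I7: { [D → y e - .] }  — reduce
  I8: { [D → . + e X], [D → . b X X], [D → . b], [D → . y e -], [D → b X . X], [X → . D -] }  — shift
  I9: { [D → b X X .] }  — reduce
  I10: { [X → D - .] }  — reduce
  I11: { [D → + e . X], [D → . + e X], [D → . b X X], [D → . b], [D → . y e -], [X → . D -] }  — shift
  I12: { [D → + e X .] }  — reduce

I4 contains reduce item [D → b .] and shift items [D → . + e X], [D → . b], [D → . b X X], [D → . y e -] — shift-reduce conflict.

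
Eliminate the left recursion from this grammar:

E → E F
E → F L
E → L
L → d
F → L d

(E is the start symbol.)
E is directly left-recursive. The standard transformation for
  A → A α₁ | ... | A α_m | β₁ | ... | β_n
is
  A  → β₁ A' | ... | β_n A'
  A' → α₁ A' | ... | α_m A' | ε

E → F L becomes E → F L E'
E → L becomes E → L E'
E → E F becomes E' → F E'
Add E' → ε

Productions for other non-terminals are unchanged:
  L → d
  F → L d

Resulting grammar:
E → F L E'
E → L E'
E' → F E'
E' → ε
L → d
F → L d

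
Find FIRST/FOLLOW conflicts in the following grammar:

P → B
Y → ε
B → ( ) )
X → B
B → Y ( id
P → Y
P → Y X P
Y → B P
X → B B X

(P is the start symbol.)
Yes. P → B with FOLLOW(P) on { '(' }; P → Y X P with FOLLOW(P) on { '(' }; Y → B P with FOLLOW(Y) on { '(' }

A FIRST/FOLLOW conflict occurs when a non-terminal N has a nullable alternative N → β (β ⇒* ε) and another alternative N → α with FIRST(α) ∩ FOLLOW(N) ≠ ∅: on such a lookahead the parser cannot decide between expanding α and letting N vanish via β.

Nullable non-terminals: P, Y.
FIRST sets used below: FIRST(B) = { '(' }, FIRST(Y) = { '(', ε }, FIRST(X) = { '(' }

P: nullable alternative(s) P → Y; FOLLOW(P) = { $, '(' }
  P → B: FIRST \ {ε} = { '(' } — overlaps FOLLOW(P) on { '(' }: CONFLICT
  P → Y: FIRST \ {ε} = { '(' } — this is the only nullable alternative, skip
  P → Y X P: FIRST \ {ε} = { '(' } — overlaps FOLLOW(P) on { '(' }: CONFLICT

Y: nullable alternative(s) Y → ε; FOLLOW(Y) = { $, '(' }
  Y → ε: FIRST \ {ε} = { } — this is the only nullable alternative, skip
  Y → B P: FIRST \ {ε} = { '(' } — overlaps FOLLOW(Y) on { '(' }: CONFLICT

B, X have no nullable alternative, so no FIRST/FOLLOW check is needed there.

So the grammar has 3 FIRST/FOLLOW conflicts (marked CONFLICT above).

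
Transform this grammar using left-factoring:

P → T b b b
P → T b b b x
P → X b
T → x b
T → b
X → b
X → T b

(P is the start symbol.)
Left-factoring transforms A → αβ₁ | αβ₂ into A → αA' and A' → β₁ | β₂
(α is the longest common prefix among the alternatives). Repeat until
no nonterminal has two alternatives with a common prefix.

Round 1: P has alternatives sharing prefix 'T b b b'. Introduce P': P → T b b b P'
  Add: P' → ε
  Add: P' → x

No remaining common prefixes — done.

Resulting grammar:
P → T b b b P'
P' → ε
P' → x
P → X b
T → x b
T → b
X → b
X → T b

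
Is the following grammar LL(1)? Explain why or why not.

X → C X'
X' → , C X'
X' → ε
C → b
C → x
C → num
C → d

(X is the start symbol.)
Yes, the grammar is LL(1).

Relevant sets:
  FOLLOW(X') = { $ }

For X':
  PREDICT(X' → ',' C X') = { ',' }
  PREDICT(X' → ε) = { $ }
For C:
  PREDICT(C → b) = { 'b' }
  PREDICT(C → x) = { 'x' }
  PREDICT(C → num) = { 'num' }
  PREDICT(C → d) = { 'd' }
X has a single production, so nothing to check there.

All predict sets are disjoint. The grammar IS LL(1).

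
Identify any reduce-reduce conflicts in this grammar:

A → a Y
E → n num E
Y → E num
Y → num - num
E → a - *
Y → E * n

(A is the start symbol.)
No reduce-reduce conflicts

A reduce-reduce conflict occurs when an LR(0) state has two complete items [A → α .] and [B → β .] — both call for a reduction, and with no lookahead the parser cannot choose between them.

Augment with A' → A and build the canonical LR(0) collection (I0 = CLOSURE({[A' → . A]}), then GOTO on every symbol after a dot until no new states appear). It has 17 states:
  I0: { [A → . a Y], [A' → . A] }  — shift
  I1: { [A' → A .] }  — accept
  I2: { [A → a . Y], [E → . a - *], [E → . n num E], [Y → . E * n], [Y → . E num], [Y → . num - num] }  — shift
  I3: { [Y → E . * n], [Y → E . num] }  — shift
  I4: { [A → a Y .] }  — reduce
  I5: { [E → a . - *] }  — shift
  I6: { [E → n . num E] }  — shift
  I7: { [Y → num . - num] }  — shift
  I8: { [Y → num - . num] }  — shift
  I9: { [Y → num - num .] }  — reduce
  I10: { [E → . a - *], [E → . n num E], [E → n num . E] }  — shift
  I11: { [E → n num E .] }  — reduce
  I12: { [E → a - . *] }  — shift
  I13: { [E → a - * .] }  — reduce
  I14: { [Y → E * . n] }  — shift
  I15: { [Y → E num .] }  — reduce
  I16: { [Y → E * n .] }  — reduce

No state contains more than one complete item.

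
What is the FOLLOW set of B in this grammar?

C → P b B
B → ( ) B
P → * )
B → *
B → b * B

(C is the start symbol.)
In C → P b B: B is at the end, add FOLLOW(C)
In B → ( ) B: B is at the end; this adds FOLLOW(B) to itself — nothing new
In B → b * B: B is at the end; this adds FOLLOW(B) to itself — nothing new

The FOLLOW sets referred to above (computed the same way, to a fixed point):
  FOLLOW(C) = { $ }

Taking the union: FOLLOW(B) = { $ }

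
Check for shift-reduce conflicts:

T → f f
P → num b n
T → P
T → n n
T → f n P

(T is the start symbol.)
A shift-reduce conflict occurs when an LR(0) state has both:
  - a complete (reduce) item [A → α .] (dot at the end), and
  - a shift item [B → β . c γ] (dot before a terminal).

Augment with T' → T and build the canonical LR(0) collection (I0 = CLOSURE({[T' → . T]}), then GOTO on every symbol after a dot until no new states appear). It has 12 states:
  I0: { [P → . num b n], [T → . P], [T → . f f], [T → . f n P], [T → . n n], [T' → . T] }  — shift
  I1: { [T → P .] }  — reduce
  I2: { [T' → T .] }  — accept
  I3: { [T → f . f], [T → f . n P] }  — shift
  I4: { [T → n . n] }  — shift
  I5: { [P → num . b n] }  — shift
  I6: { [P → num b . n] }  — shift
  I7: { [P → num b n .] }  — reduce
  I8: { [T → n n .] }  — reduce
  I9: { [T → f f .] }  — reduce
  I10: { [P → . num b n], [T → f n . P] }  — shift
  I11: { [T → f n P .] }  — reduce

No state contains both a complete item and a shift item.

Answer: No shift-reduce conflicts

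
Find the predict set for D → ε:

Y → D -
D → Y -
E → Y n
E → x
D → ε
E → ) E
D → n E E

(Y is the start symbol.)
{ '-' }

PREDICT(D → ε) = (FIRST(RHS) \ {ε}) ∪ (FOLLOW(D) if ε ∈ FIRST(RHS), i.e. RHS ⇒* ε)
The right-hand side is ε (FIRST(ε) = { ε }), so the predict set is FOLLOW(D) = { '-' }
PREDICT(D → ε) = { '-' }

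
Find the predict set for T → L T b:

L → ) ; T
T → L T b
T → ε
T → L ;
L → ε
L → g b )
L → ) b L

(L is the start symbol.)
{ ')', ';', 'b', 'g' }

PREDICT(T → L T b) = (FIRST(RHS) \ {ε}) ∪ (FOLLOW(T) if ε ∈ FIRST(RHS), i.e. RHS ⇒* ε)
FIRST(L) = { ')', 'g', ε }
FIRST(T) = { ')', ';', 'b', 'g', ε }
FIRST(L T b) = { ')', ';', 'b', 'g' }
ε ∉ FIRST(L T b), so FOLLOW(T) is not added.
PREDICT(T → L T b) = { ')', ';', 'b', 'g' }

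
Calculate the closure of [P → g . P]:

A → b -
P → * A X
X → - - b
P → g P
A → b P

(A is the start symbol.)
{ [P → . * A X], [P → . g P], [P → g . P] }

To compute CLOSURE, for each item [A → α.Bβ] where B is a non-terminal, add [B → .γ] for all productions B → γ; repeat for the newly added items until nothing changes.

Start with: [P → g . P]
  [P → g . P] has the dot before P: add [P → . * A X], [P → . g P]
No further items can be added.

CLOSURE = { [P → . * A X], [P → . g P], [P → g . P] }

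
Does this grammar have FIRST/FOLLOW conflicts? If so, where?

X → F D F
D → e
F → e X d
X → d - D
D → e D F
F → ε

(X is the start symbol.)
Nullable non-terminals: F.

F: nullable alternative(s) F → ε; FOLLOW(F) = { $, 'd', 'e' }
  F → e X d: FIRST \ {ε} = { 'e' } — overlaps FOLLOW(F) on { 'e' }: CONFLICT
  F → ε: FIRST \ {ε} = { } — this is the only nullable alternative, skip

D, X have no nullable alternative, so no FIRST/FOLLOW check is needed there.

So the grammar has 1 FIRST/FOLLOW conflict (marked CONFLICT above).

Answer: Yes. F → e X d with FOLLOW(F) on { 'e' }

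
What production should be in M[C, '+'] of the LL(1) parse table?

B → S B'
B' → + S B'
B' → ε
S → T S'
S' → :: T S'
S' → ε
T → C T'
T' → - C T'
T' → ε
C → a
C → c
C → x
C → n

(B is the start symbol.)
To find M[C, '+'], we find productions for C where '+' is in the predict set (PREDICT(N → α) = (FIRST(α) \ {ε}) ∪ (FOLLOW(N) if α ⇒* ε)).

C → a: PREDICT = { 'a' }
C → c: PREDICT = { 'c' }
C → x: PREDICT = { 'x' }
C → n: PREDICT = { 'n' }

M[C, '+'] is empty (no production applies)

Answer: Empty (error entry)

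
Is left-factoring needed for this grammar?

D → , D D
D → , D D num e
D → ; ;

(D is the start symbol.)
Yes, D has productions with common prefix ', D D'

Left-factoring is needed when two productions for the same non-terminal
share a common prefix on the right-hand side.

Productions for D:
  D → , D D
  D → , D D num e
  D → ; ;

Found common prefix ', D D' in productions for D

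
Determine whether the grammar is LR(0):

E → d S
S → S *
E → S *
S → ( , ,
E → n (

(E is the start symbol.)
No. Shift-reduce conflict between [E → d S .] and [S → S . *]

A grammar is LR(0) if no state in the canonical LR(0) collection has:
  - both a shift item (dot before a terminal) and a complete item (shift-reduce conflict), or
  - two or more complete items (reduce-reduce conflict; the accept item [E' → E .] counts as a complete item here).

Augment with E' → E and build the canonical LR(0) collection (I0 = CLOSURE({[E' → . E]}), then GOTO on every symbol after a dot until no new states appear). It has 12 states:
  I0: { [E → . S *], [E → . d S], [E → . n (], [E' → . E], [S → . ( , ,], [S → . S *] }  — shift
  I1: { [S → ( . , ,] }  — shift
  I2: { [E' → E .] }  — accept
  I3: { [E → S . *], [S → S . *] }  — shift
  I4: { [E → d . S], [S → . ( , ,], [S → . S *] }  — shift
  I5: { [E → n . (] }  — shift
  I6: { [E → n ( .] }  — reduce
  I7: { [E → d S .], [S → S . *] }  — shift, reduce
  I8: { [S → S * .] }  — reduce
  I9: { [E → S * .], [S → S * .] }  — 2 reduces
  I10: { [S → ( , . ,] }  — shift
  I11: { [S → ( , , .] }  — reduce

Conflict in state I7:
  Shift-reduce conflict between [E → d S .] and [S → S . *]
So the grammar is NOT LR(0).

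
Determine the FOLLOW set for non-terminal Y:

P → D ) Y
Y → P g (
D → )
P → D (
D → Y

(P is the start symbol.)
To compute FOLLOW(Y), find every occurrence of Y on a right-hand side N → α Y β: add FIRST(β) \ {ε}, and if β is empty or nullable also add FOLLOW(N). Iterate to a fixed point.

In P → D ) Y: Y is at the end, add FOLLOW(P)
In D → Y: Y is at the end, add FOLLOW(D)

The FOLLOW sets referred to above (computed the same way, to a fixed point):
  FOLLOW(P) = { $, 'g' }
  FOLLOW(D) = { '(', ')' }

Taking the union: FOLLOW(Y) = { $, '(', ')', 'g' }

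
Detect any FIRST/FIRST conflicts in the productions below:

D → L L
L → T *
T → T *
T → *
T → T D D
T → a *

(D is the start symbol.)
A FIRST/FIRST conflict occurs when two productions N → α and N → β for the same non-terminal have FIRST(α) ∩ FIRST(β) ≠ ∅ (with ε ∈ FIRST of a nullable right-hand side, so two nullable alternatives also conflict).

FIRST sets of the non-terminals at (or reachable through a nullable prefix from) the front of some alternative:
  FIRST(T) = { '*', 'a' }

Productions for T:
  T → T *: FIRST = { '*', 'a' }
  T → *: FIRST = { '*' }
  T → T D D: FIRST = { '*', 'a' }
  T → a *: FIRST = { 'a' }
D, L have only one production, so no FIRST/FIRST conflict is possible there.

Conflict for T: T → T * and T → *
  Overlap: { '*' }
Conflict for T: T → T * and T → T D D
  Overlap: { '*', 'a' }
Conflict for T: T → T * and T → a *
  Overlap: { 'a' }
Conflict for T: T → * and T → T D D
  Overlap: { '*' }
Conflict for T: T → T D D and T → a *
  Overlap: { 'a' }

Answer: Yes. T → T '*' / T → '*' on { '*' }; T → T '*' / T → T D D on { '*', 'a' }; T → T '*' / T → a '*' on { 'a' }; T → '*' / T → T D D on { '*' }; T → T D D / T → a '*' on { 'a' }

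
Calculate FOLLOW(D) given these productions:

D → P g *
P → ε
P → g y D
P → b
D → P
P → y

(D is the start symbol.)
{ $, 'g' }

To compute FOLLOW(D), find every occurrence of D on a right-hand side N → α D β: add FIRST(β) \ {ε}, and if β is empty or nullable also add FOLLOW(N). Iterate to a fixed point.

D is the start symbol, so $ ∈ FOLLOW(D).
In P → g y D: D is at the end, add FOLLOW(P)

The FOLLOW sets referred to above (computed the same way, to a fixed point):
  FOLLOW(P) = { $, 'g' }

Taking the union: FOLLOW(D) = { $, 'g' }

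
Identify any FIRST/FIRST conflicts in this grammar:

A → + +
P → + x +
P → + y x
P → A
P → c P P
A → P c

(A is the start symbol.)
FIRST sets of the non-terminals at (or reachable through a nullable prefix from) the front of some alternative:
  FIRST(P) = { '+', 'c' }
  FIRST(A) = { '+', 'c' }

Productions for A:
  A → + +: FIRST = { '+' }
  A → P c: FIRST = { '+', 'c' }
Productions for P:
  P → + x +: FIRST = { '+' }
  P → + y x: FIRST = { '+' }
  P → A: FIRST = { '+', 'c' }
  P → c P P: FIRST = { 'c' }

Conflict for A: A → + + and A → P c
  Overlap: { '+' }
Conflict for P: P → + x + and P → + y x
  Overlap: { '+' }
Conflict for P: P → + x + and P → A
  Overlap: { '+' }
Conflict for P: P → + y x and P → A
  Overlap: { '+' }
Conflict for P: P → A and P → c P P
  Overlap: { 'c' }

Answer: Yes. A → '+' '+' / A → P c on { '+' }; P → '+' x '+' / P → '+' y x on { '+' }; P → '+' x '+' / P → A on { '+' }; P → '+' y x / P → A on { '+' }; P → A / P → c P P on { 'c' }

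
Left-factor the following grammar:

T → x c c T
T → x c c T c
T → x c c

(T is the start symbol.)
T → x c c T'
T' → T T''
T'' → ε
T'' → c
T' → ε

Left-factoring transforms A → αβ₁ | αβ₂ into A → αA' and A' → β₁ | β₂
(α is the longest common prefix among the alternatives). Repeat until
no nonterminal has two alternatives with a common prefix.

Round 1: T has alternatives sharing prefix 'x c c'. Introduce T': T → x c c T'
  Add: T' → T
  Add: T' → T c
  Add: T' → ε

Round 2: T' has alternatives sharing prefix 'T'. Introduce T'': T' → T T''
  Add: T'' → ε
  Add: T'' → c

No remaining common prefixes — done.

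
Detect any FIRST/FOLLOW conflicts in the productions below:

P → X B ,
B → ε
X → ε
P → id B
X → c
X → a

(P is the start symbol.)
No FIRST/FOLLOW conflicts.

A FIRST/FOLLOW conflict occurs when a non-terminal N has a nullable alternative N → β (β ⇒* ε) and another alternative N → α with FIRST(α) ∩ FOLLOW(N) ≠ ∅: on such a lookahead the parser cannot decide between expanding α and letting N vanish via β.

Nullable non-terminals: B, X.
B has a nullable alternative but only one production, so nothing to check.

X: nullable alternative(s) X → ε; FOLLOW(X) = { ',' }
  X → ε: FIRST \ {ε} = { } — this is the only nullable alternative, skip
  X → c: FIRST \ {ε} = { 'c' } — disjoint from FOLLOW(X)
  X → a: FIRST \ {ε} = { 'a' } — disjoint from FOLLOW(X)

P has no nullable alternative, so no FIRST/FOLLOW check is needed there.

No FIRST/FOLLOW conflicts found.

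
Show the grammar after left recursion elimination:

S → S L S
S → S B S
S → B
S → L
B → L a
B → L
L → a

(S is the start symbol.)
S is directly left-recursive. The standard transformation for
  A → A α₁ | ... | A α_m | β₁ | ... | β_n
is
  A  → β₁ A' | ... | β_n A'
  A' → α₁ A' | ... | α_m A' | ε

S → B becomes S → B S'
S → L becomes S → L S'
S → S L S becomes S' → L S S'
S → S B S becomes S' → B S S'
Add S' → ε

Productions for other non-terminals are unchanged:
  B → L a
  B → L
  L → a

Resulting grammar:
S → B S'
S → L S'
S' → L S S'
S' → B S S'
S' → ε
B → L a
B → L
L → a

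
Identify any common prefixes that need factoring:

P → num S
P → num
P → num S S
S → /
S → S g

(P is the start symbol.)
Yes, P has productions with common prefix 'num'

Left-factoring is needed when two productions for the same non-terminal
share a common prefix on the right-hand side.

Productions for P:
  P → num S
  P → num
  P → num S S
Productions for S:
  S → /
  S → S g

Found common prefix 'num' in productions for P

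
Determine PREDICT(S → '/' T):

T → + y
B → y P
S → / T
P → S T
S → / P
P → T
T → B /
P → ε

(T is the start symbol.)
PREDICT(S → '/' T) = (FIRST(RHS) \ {ε}) ∪ (FOLLOW(S) if ε ∈ FIRST(RHS), i.e. RHS ⇒* ε)
FIRST('/' T) = { '/' }
ε ∉ FIRST('/' T), so FOLLOW(S) is not added.
PREDICT(S → '/' T) = { '/' }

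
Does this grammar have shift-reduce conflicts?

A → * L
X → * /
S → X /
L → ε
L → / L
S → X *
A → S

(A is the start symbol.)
Augment with A' → A and build the canonical LR(0) collection (I0 = CLOSURE({[A' → . A]}), then GOTO on every symbol after a dot until no new states appear). It has 11 states:
  I0: { [A → . * L], [A → . S], [A' → . A], [S → . X *], [S → . X /], [X → . * /] }  — shift
  I1: { [A → * . L], [L → . / L], [L → .], [X → * . /] }  — shift, reduce
  I2: { [A' → A .] }  — accept
  I3: { [A → S .] }  — reduce
  I4: { [S → X . *], [S → X . /] }  — shift
  I5: { [S → X * .] }  — reduce
  I6: { [S → X / .] }  — reduce
  I7: { [L → . / L], [L → .], [L → / . L], [X → * / .] }  — shift, 2 reduces
  I8: { [A → * L .] }  — reduce
  I9: { [L → . / L], [L → .], [L → / . L] }  — shift, reduce
  I10: { [L → / L .] }  — reduce

I1 contains reduce item [L → .] and shift items [L → . / L], [X → * . /] — shift-reduce conflict.
I7 contains reduce items [L → .], [X → * / .] and shift item [L → . / L] — shift-reduce conflict.
I9 contains reduce item [L → .] and shift item [L → . / L] — shift-reduce conflict.

Answer: Yes — I1: [L → .] vs [L → . / L]; I7: [L → .] vs [L → . / L]; I9: [L → .] vs [L → . / L]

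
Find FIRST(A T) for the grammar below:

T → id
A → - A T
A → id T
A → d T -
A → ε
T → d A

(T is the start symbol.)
FIRST sets of the non-terminals involved (from the grammar, by fixed-point iteration):
  FIRST(A) = { '-', 'd', 'id', ε }
  FIRST(T) = { 'd', 'id' }

To compute FIRST(A T), process the symbols left to right:
Symbol A is a non-terminal. Add FIRST(A) \ {ε} = { '-', 'd', 'id' }
A is nullable (ε ∈ FIRST(A)), continue to the next symbol.
Symbol T is a non-terminal. Add FIRST(T) \ {ε} = { 'd', 'id' }
T is not nullable (ε ∉ FIRST(T)), so stop here.
FIRST(A T) = { '-', 'd', 'id' }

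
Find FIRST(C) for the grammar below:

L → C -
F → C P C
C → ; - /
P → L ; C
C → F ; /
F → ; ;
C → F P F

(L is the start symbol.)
To compute FIRST(C), examine every production with C on the left-hand side, reading each right-hand side left to right until a non-nullable symbol is reached.

FIRST sets of the other non-terminals involved (by the same procedure, iterated to a fixed point):
  FIRST(F) = { ';' }

From C → ; - /:
  - ';' is a terminal: add ';' and stop
From C → F ; /:
  - F is a non-terminal: add FIRST(F) \ {ε} = { ';' }
    F is not nullable, so stop
From C → F P F:
  - F is a non-terminal: add FIRST(F) \ {ε} = { ';' }
    F is not nullable, so stop

Collecting: FIRST(C) = { ';' }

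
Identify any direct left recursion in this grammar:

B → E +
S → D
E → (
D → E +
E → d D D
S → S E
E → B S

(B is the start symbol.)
B → E +: starts with E
S → D: starts with D
E → (: starts with '('
D → E +: starts with E
E → d D D: starts with d
S → S E: LEFT RECURSIVE (starts with S)
E → B S: starts with B

The grammar has direct left recursion on: S.

Answer: Yes, S is left-recursive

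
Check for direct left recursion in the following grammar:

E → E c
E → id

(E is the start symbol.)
E → E c: LEFT RECURSIVE (starts with E)
E → id: starts with id

The grammar has direct left recursion on: E.

Answer: Yes, E is left-recursive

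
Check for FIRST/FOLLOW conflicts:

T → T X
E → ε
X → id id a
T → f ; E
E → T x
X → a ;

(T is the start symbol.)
No FIRST/FOLLOW conflicts.

A FIRST/FOLLOW conflict occurs when a non-terminal N has a nullable alternative N → β (β ⇒* ε) and another alternative N → α with FIRST(α) ∩ FOLLOW(N) ≠ ∅: on such a lookahead the parser cannot decide between expanding α and letting N vanish via β.

Nullable non-terminals: E.
FIRST sets used below: FIRST(T) = { 'f' }

E: nullable alternative(s) E → ε; FOLLOW(E) = { $, 'a', 'id', 'x' }
  E → ε: FIRST \ {ε} = { } — this is the only nullable alternative, skip
  E → T x: FIRST \ {ε} = { 'f' } — disjoint from FOLLOW(E)

T, X have no nullable alternative, so no FIRST/FOLLOW check is needed there.

No FIRST/FOLLOW conflicts found.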